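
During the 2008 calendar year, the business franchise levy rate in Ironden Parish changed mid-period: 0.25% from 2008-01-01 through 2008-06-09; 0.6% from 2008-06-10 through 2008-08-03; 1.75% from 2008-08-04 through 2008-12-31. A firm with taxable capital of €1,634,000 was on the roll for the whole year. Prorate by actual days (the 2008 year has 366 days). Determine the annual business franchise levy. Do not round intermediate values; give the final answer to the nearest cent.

€14,989.49

2008-01-01 to 2008-06-09: 161 days at 0.25% → €1,634,000 × 0.25% × 161/366 = €1,796.9536
2008-06-10 to 2008-08-03: 55 days at 0.6% → €1,634,000 × 0.6% × 55/366 = €1,473.2787
2008-08-04 to 2008-12-31: 150 days at 1.75% → €1,634,000 × 1.75% × 150/366 = €11,719.2623
Total = €14,989.4945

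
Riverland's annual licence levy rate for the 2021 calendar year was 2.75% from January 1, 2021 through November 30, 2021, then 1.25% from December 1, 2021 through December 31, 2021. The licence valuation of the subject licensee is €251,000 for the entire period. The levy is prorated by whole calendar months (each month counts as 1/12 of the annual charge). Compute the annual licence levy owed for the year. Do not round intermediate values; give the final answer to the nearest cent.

January 1 – November 30, 2021: 11 months at 2.75% → €251,000 × 2.75% × 11/12 = €6,327.2917
December 1 – December 31, 2021: 1 month at 1.25% → €251,000 × 1.25% × 1/12 = €261.4583
Total = €6,588.7500

€6,588.75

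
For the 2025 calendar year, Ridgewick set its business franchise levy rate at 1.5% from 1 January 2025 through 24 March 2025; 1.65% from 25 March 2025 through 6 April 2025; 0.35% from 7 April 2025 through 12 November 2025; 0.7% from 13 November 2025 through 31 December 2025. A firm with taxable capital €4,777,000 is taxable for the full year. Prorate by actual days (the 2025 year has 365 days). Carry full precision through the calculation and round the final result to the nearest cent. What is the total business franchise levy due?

€33,668.03

1 January – 24 March 2025: 83 days at 1.5% → €4,777,000 × 1.5% × 83/365 = €16,294.1507
25 March – 6 April 2025: 13 days at 1.65% → €4,777,000 × 1.65% × 13/365 = €2,807.3055
7 April – 12 November 2025: 220 days at 0.35% → €4,777,000 × 0.35% × 220/365 = €10,077.5068
13 November – 31 December 2025: 49 days at 0.7% → €4,777,000 × 0.7% × 49/365 = €4,489.0712
Total = €33,668.0342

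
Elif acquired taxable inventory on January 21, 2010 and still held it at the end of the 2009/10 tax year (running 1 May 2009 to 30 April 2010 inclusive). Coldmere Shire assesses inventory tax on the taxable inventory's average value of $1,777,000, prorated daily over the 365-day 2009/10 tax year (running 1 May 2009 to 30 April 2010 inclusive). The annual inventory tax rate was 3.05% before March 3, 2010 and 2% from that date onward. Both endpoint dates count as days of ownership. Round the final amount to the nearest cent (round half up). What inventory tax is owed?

$11,832.87

January 21 – March 2, 2010: 41 days at 3.05% → $1,777,000 × 3.05% × 41/365 = $6,088.0507
March 3 – April 30, 2010: 59 days at 2% → $1,777,000 × 2% × 59/365 = $5,744.8219
Total = $11,832.8726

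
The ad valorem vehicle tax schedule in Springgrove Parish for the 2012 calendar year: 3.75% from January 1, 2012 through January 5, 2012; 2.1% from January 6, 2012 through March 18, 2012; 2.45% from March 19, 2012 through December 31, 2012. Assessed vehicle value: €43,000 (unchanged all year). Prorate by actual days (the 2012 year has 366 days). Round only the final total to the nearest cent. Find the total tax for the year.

€1,031.12

January 1 – January 5, 2012: 5 days at 3.75% → €43,000 × 3.75% × 5/366 = €22.0287
January 6 – March 18, 2012: 73 days at 2.1% → €43,000 × 2.1% × 73/366 = €180.1066
March 19 – December 31, 2012: 288 days at 2.45% → €43,000 × 2.45% × 288/366 = €828.9836
Total = €1,031.1189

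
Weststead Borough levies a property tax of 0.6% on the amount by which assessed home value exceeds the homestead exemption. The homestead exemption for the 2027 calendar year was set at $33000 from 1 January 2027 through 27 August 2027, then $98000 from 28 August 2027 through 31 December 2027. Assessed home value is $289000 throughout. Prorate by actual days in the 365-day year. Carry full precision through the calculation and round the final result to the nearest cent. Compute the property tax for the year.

1 January – 27 August 2027: 239 days, exemption $33000 → ($289000 − $33000) × 0.6% × 239/365 = $1005.7644
28 August – 31 December 2027: 126 days, exemption $98000 → ($289000 − $98000) × 0.6% × 126/365 = $395.6055
Total = $1401.3699

$1401.37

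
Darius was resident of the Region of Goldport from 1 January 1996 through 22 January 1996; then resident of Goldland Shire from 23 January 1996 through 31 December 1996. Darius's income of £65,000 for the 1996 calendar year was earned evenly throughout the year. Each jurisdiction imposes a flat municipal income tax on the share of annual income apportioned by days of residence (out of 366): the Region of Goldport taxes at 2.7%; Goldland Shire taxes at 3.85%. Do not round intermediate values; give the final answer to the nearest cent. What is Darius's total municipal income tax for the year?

£2,457.57

The Region of Goldport, 1 January – 22 January 1996: 22 days → £65,000 × 2.7% × 22/366 = £105.4918
Goldland Shire, 23 January – 31 December 1996: 344 days → £65,000 × 3.85% × 344/366 = £2,352.0765
Total = £2,457.5683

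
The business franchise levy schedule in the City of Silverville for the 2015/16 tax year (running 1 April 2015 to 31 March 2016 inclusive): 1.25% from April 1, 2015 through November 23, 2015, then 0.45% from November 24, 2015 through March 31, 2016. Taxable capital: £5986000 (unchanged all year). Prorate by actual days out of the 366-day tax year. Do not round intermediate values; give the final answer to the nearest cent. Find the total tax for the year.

£57946.44

April 1 – November 23, 2015: 237 days at 1.25% → £5986000 × 1.25% × 237/366 = £48452.2541
November 24, 2015 – March 31, 2016: 129 days at 0.45% → £5986000 × 0.45% × 129/366 = £9494.1885
Total = £57946.4426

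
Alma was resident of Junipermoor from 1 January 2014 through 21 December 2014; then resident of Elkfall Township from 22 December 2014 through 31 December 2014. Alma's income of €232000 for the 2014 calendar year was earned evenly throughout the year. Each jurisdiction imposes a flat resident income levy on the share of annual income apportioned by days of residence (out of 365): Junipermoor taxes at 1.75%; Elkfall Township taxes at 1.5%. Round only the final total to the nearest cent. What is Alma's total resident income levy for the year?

Junipermoor, 1 January – 21 December 2014: 355 days → €232000 × 1.75% × 355/365 = €3948.7671
Elkfall Township, 22 December – 31 December 2014: 10 days → €232000 × 1.5% × 10/365 = €95.3425
Total = €4044.1096

€4044.11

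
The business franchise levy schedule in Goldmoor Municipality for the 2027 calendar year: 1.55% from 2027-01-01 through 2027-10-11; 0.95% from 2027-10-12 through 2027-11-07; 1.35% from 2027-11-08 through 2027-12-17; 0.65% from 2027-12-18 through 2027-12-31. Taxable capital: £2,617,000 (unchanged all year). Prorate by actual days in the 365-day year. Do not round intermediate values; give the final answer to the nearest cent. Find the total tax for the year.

£37,924.99

2027-01-01 to 2027-10-11: 284 days at 1.55% → £2,617,000 × 1.55% × 284/365 = £31,561.7370
2027-10-12 to 2027-11-07: 27 days at 0.95% → £2,617,000 × 0.95% × 27/365 = £1,839.0699
2027-11-08 to 2027-12-17: 40 days at 1.35% → £2,617,000 × 1.35% × 40/365 = £3,871.7260
2027-12-18 to 2027-12-31: 14 days at 0.65% → £2,617,000 × 0.65% × 14/365 = £652.4575
Total = £37,924.9904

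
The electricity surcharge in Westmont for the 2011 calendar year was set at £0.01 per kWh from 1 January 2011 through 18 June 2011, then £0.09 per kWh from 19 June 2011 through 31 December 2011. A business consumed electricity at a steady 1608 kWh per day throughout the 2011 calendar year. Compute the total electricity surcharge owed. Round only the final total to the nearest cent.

1 January – 18 June 2011: 169 days × 1608 kWh/day = 271,752 kWh at £0.01/kWh → £2,717.52
19 June – 31 December 2011: 196 days × 1608 kWh/day = 315,168 kWh at £0.09/kWh → £28,365.12

£31,082.64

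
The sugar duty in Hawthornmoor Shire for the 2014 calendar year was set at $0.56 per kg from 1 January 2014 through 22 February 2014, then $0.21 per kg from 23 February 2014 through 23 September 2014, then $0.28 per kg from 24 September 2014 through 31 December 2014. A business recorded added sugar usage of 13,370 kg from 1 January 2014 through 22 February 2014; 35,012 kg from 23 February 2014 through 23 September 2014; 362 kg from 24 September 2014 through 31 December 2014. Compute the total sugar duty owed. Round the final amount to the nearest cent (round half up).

1 January – 22 February 2014: 13,370 kg at $0.56/kg → $7,487.20
23 February – 23 September 2014: 35,012 kg at $0.21/kg → $7,352.52
24 September – 31 December 2014: 362 kg at $0.28/kg → $101.36

$14,941.08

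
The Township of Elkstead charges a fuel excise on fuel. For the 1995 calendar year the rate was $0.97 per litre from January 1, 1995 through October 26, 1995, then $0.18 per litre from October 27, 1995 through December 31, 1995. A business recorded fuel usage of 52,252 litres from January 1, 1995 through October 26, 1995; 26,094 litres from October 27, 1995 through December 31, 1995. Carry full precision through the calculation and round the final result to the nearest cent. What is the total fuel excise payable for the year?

$55,381.36

January 1 – October 26, 1995: 52,252 litres at $0.97/litre → $50,684.44
October 27 – December 31, 1995: 26,094 litres at $0.18/litre → $4,696.92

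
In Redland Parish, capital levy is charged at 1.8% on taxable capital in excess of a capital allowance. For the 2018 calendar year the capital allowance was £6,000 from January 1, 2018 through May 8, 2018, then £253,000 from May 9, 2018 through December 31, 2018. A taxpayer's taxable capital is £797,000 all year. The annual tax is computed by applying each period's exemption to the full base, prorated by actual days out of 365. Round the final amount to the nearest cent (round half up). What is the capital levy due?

£11,351.15

January 1 – May 8, 2018: 128 days, exemption £6,000 → (£797,000 − £6,000) × 1.8% × 128/365 = £4,993.0521
May 9 – December 31, 2018: 237 days, exemption £253,000 → (£797,000 − £253,000) × 1.8% × 237/365 = £6,358.0932
Total = £11,351.1452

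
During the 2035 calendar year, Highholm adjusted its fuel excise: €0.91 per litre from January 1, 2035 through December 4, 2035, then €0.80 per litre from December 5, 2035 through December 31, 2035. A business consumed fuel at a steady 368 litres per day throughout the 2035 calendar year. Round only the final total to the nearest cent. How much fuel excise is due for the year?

January 1 – December 4, 2035: 338 days × 368 litres/day = 124,384 litres at €0.91/litre → €113,189.44
December 5 – December 31, 2035: 27 days × 368 litres/day = 9,936 litres at €0.80/litre → €7,948.80

€121,138.24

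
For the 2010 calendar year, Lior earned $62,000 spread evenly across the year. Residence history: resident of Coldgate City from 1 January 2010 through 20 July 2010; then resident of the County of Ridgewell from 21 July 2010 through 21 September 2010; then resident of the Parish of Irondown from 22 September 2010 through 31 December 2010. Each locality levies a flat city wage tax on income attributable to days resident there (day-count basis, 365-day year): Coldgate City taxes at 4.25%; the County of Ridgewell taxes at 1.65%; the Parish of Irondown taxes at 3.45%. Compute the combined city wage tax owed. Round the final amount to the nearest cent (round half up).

$2,219.52

Coldgate City, 1 January – 20 July 2010: 201 days → $62,000 × 4.25% × 201/365 = $1,451.0548
The County of Ridgewell, 21 July – 21 September 2010: 63 days → $62,000 × 1.65% × 63/365 = $176.5726
The Parish of Irondown, 22 September – 31 December 2010: 101 days → $62,000 × 3.45% × 101/365 = $591.8877
Total = $2,219.5151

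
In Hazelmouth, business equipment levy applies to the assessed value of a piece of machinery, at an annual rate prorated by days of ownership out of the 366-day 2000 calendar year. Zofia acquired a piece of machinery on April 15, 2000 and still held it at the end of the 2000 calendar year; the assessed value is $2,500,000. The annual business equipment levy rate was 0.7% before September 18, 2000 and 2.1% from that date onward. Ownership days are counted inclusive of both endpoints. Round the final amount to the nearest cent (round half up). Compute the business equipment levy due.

$22,520.49

April 15 – September 17, 2000: 156 days at 0.7% → $2,500,000 × 0.7% × 156/366 = $7,459.0164
September 18 – December 31, 2000: 105 days at 2.1% → $2,500,000 × 2.1% × 105/366 = $15,061.4754
Total = $22,520.4918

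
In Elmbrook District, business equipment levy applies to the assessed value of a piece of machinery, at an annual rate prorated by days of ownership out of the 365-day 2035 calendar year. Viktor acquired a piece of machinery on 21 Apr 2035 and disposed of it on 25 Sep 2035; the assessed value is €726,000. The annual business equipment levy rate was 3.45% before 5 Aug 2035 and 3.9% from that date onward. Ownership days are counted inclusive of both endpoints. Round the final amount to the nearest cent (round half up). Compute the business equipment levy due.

€11,307.70

21 Apr – 4 Aug 2035: 106 days at 3.45% → €726,000 × 3.45% × 106/365 = €7,273.9233
5 Aug – 25 Sep 2035: 52 days at 3.9% → €726,000 × 3.9% × 52/365 = €4,033.7753
Total = €11,307.6986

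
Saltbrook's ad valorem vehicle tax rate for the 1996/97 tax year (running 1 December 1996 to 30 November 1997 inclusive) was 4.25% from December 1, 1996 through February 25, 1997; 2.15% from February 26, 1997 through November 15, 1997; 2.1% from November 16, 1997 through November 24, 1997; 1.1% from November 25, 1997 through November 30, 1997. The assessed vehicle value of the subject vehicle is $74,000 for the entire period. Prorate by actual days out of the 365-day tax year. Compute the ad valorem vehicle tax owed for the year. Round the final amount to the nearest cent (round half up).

December 1, 1996 – February 25, 1997: 87 days at 4.25% → $74,000 × 4.25% × 87/365 = $749.6301
February 26 – November 15, 1997: 263 days at 2.15% → $74,000 × 2.15% × 263/365 = $1,146.3918
November 16 – November 24, 1997: 9 days at 2.1% → $74,000 × 2.1% × 9/365 = $38.3178
November 25 – November 30, 1997: 6 days at 1.1% → $74,000 × 1.1% × 6/365 = $13.3808
Total = $1,947.7205

$1,947.72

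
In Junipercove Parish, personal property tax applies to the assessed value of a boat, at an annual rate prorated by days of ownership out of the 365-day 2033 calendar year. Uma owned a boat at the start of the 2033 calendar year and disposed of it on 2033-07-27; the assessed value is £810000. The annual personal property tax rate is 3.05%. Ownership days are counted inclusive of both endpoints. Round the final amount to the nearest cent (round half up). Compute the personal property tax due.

Days held (2033-01-01 to 2033-07-27): 208 out of 365
Tax = £810000 × 3.05% × 208/365 = £14078.4658

£14078.47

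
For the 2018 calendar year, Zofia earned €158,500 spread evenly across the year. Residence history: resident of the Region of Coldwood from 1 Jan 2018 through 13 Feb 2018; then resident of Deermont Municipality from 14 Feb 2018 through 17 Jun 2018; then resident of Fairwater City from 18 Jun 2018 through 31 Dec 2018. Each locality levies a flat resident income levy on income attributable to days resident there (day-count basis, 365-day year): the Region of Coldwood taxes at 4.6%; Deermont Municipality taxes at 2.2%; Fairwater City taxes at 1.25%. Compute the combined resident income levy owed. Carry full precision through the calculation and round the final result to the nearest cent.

The Region of Coldwood, 1 Jan – 13 Feb 2018: 44 days → €158,500 × 4.6% × 44/365 = €878.9151
Deermont Municipality, 14 Feb – 17 Jun 2018: 124 days → €158,500 × 2.2% × 124/365 = €1,184.6247
Fairwater City, 18 Jun – 31 Dec 2018: 197 days → €158,500 × 1.25% × 197/365 = €1,069.3322
Total = €3,132.8719

€3,132.87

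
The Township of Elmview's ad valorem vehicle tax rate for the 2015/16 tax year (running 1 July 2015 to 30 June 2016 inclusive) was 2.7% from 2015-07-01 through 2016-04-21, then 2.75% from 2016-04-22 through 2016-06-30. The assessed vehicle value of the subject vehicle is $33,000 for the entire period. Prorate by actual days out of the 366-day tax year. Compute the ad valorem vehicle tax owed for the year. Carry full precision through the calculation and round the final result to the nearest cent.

2015-07-01 to 2016-04-21: 296 days at 2.7% → $33,000 × 2.7% × 296/366 = $720.5902
2016-04-22 to 2016-06-30: 70 days at 2.75% → $33,000 × 2.75% × 70/366 = $173.5656
Total = $894.1557

$894.16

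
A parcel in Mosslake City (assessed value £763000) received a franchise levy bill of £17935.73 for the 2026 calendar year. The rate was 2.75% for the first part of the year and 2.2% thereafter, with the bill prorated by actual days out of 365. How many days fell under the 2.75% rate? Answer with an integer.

100 days

Let d = days at the first rate; then 365 − d days at the second rate.
£763000 × [2.75%·d + 2.2%·(365−d)] / 365 = £17935.73
Solving gives d = 100, so the new rate took effect on 11 Apr 2026.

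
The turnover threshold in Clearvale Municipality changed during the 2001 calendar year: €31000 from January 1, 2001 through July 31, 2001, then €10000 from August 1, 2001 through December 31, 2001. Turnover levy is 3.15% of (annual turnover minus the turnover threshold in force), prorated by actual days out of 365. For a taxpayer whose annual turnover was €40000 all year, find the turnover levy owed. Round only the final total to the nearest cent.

€560.79

January 1 – July 31, 2001: 212 days, exemption €31000 → (€40000 − €31000) × 3.15% × 212/365 = €164.6630
August 1 – December 31, 2001: 153 days, exemption €10000 → (€40000 − €10000) × 3.15% × 153/365 = €396.1233
Total = €560.7863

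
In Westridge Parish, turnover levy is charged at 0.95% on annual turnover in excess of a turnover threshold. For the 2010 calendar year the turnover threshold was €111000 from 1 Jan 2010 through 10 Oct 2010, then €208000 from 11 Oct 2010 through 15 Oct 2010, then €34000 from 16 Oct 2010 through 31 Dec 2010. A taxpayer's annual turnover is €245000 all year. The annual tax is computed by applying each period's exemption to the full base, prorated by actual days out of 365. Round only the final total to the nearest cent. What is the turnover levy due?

€1414.69

1 Jan – 10 Oct 2010: 283 days, exemption €111000 → (€245000 − €111000) × 0.95% × 283/365 = €987.0110
11 Oct – 15 Oct 2010: 5 days, exemption €208000 → (€245000 − €208000) × 0.95% × 5/365 = €4.8151
16 Oct – 31 Dec 2010: 77 days, exemption €34000 → (€245000 − €34000) × 0.95% × 77/365 = €422.8671
Total = €1414.6932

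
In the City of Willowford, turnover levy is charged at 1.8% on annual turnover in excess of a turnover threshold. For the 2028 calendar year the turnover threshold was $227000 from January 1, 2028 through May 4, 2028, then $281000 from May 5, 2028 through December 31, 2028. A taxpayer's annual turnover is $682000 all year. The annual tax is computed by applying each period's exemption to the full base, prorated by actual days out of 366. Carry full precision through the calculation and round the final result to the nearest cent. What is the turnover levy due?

January 1 – May 4, 2028: 125 days, exemption $227000 → ($682000 − $227000) × 1.8% × 125/366 = $2797.1311
May 5 – December 31, 2028: 241 days, exemption $281000 → ($682000 − $281000) × 1.8% × 241/366 = $4752.8361
Total = $7549.9672

$7549.97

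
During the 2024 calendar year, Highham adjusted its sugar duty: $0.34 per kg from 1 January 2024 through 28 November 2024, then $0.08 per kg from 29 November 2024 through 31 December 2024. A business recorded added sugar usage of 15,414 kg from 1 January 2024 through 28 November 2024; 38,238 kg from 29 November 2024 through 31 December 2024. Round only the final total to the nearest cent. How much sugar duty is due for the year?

1 January – 28 November 2024: 15,414 kg at $0.34/kg → $5,240.76
29 November – 31 December 2024: 38,238 kg at $0.08/kg → $3,059.04

$8,299.80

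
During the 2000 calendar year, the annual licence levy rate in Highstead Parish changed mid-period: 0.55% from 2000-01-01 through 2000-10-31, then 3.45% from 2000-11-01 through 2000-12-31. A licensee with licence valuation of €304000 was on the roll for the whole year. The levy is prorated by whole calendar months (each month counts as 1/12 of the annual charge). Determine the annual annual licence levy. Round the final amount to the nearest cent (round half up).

€3141.33

2000-01-01 to 2000-10-31: 10 months at 0.55% → €304000 × 0.55% × 10/12 = €1393.3333
2000-11-01 to 2000-12-31: 2 months at 3.45% → €304000 × 3.45% × 2/12 = €1748.0000
Total = €3141.3333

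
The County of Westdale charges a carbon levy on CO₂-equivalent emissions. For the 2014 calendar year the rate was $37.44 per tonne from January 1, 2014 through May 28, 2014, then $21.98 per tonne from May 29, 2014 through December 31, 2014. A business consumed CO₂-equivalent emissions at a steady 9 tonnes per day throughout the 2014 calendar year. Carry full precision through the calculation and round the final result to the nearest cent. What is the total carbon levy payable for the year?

January 1 – May 28, 2014: 148 days × 9 tonnes/day = 1,332 tonnes at $37.44/tonne → $49,870.08
May 29 – December 31, 2014: 217 days × 9 tonnes/day = 1,953 tonnes at $21.98/tonne → $42,926.94

$92,797.02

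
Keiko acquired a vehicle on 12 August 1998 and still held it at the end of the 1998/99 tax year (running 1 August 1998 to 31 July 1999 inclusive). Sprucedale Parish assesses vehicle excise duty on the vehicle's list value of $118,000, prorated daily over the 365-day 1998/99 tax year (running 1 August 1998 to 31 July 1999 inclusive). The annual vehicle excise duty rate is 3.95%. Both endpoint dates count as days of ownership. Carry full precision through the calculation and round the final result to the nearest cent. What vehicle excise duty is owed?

Days held (12 August 1998 – 31 July 1999): 354 out of 365
Tax = $118,000 × 3.95% × 354/365 = $4,520.5315

$4,520.53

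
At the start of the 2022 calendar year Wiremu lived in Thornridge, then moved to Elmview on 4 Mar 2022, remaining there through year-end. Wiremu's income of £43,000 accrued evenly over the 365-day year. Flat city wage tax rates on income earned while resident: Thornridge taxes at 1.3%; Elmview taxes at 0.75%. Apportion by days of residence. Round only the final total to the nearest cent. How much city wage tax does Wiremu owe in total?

Thornridge, 1 Jan – 3 Mar 2022: 62 days → £43,000 × 1.3% × 62/365 = £94.9534
Elmview, 4 Mar – 31 Dec 2022: 303 days → £43,000 × 0.75% × 303/365 = £267.7192
Total = £362.6726

£362.67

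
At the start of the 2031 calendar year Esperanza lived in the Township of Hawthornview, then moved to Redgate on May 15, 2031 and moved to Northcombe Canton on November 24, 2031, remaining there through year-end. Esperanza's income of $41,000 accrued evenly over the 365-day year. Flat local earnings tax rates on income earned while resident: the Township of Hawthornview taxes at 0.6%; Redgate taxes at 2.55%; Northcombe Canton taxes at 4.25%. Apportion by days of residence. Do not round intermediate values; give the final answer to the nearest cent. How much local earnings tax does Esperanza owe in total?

The Township of Hawthornview, January 1 – May 14, 2031: 134 days → $41,000 × 0.6% × 134/365 = $90.3123
Redgate, May 15 – November 23, 2031: 193 days → $41,000 × 2.55% × 193/365 = $552.8260
Northcombe Canton, November 24 – December 31, 2031: 38 days → $41,000 × 4.25% × 38/365 = $181.4110
Total = $824.5493

$824.55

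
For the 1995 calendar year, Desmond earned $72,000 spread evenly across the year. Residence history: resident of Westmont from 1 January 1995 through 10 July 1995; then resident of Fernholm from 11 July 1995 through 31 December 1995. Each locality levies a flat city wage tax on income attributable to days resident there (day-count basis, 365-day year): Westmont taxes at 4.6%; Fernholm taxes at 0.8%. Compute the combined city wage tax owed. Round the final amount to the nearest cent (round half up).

Westmont, 1 January – 10 July 1995: 191 days → $72,000 × 4.6% × 191/365 = $1,733.1288
Fernholm, 11 July – 31 December 1995: 174 days → $72,000 × 0.8% × 174/365 = $274.5863
Total = $2,007.7151

$2,007.72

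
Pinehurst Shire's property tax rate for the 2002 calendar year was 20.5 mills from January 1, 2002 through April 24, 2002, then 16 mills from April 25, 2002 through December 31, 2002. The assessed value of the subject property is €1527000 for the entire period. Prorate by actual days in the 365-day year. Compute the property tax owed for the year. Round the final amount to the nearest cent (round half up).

€26578.17

January 1 – April 24, 2002: 114 days at 20.5 mills → €1527000 × 2.05% × 114/365 = €9776.9836
April 25 – December 31, 2002: 251 days at 16 mills → €1527000 × 1.6% × 251/365 = €16801.1836
Total = €26578.1671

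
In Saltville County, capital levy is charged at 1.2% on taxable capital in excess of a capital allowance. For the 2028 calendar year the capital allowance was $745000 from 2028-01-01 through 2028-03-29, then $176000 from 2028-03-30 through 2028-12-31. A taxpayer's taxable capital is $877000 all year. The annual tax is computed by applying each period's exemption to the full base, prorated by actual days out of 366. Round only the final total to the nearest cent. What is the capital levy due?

2028-01-01 to 2028-03-29: 89 days, exemption $745000 → ($877000 − $745000) × 1.2% × 89/366 = $385.1803
2028-03-30 to 2028-12-31: 277 days, exemption $176000 → ($877000 − $176000) × 1.2% × 277/366 = $6366.4590
Total = $6751.6393

$6751.64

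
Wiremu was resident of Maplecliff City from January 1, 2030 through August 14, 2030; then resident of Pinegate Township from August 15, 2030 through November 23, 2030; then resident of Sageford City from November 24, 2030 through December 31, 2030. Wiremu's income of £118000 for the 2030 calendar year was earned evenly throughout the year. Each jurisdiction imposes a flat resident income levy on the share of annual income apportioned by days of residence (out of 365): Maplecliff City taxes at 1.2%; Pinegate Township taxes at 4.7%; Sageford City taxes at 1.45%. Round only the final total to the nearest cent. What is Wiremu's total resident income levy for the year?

Maplecliff City, January 1 – August 14, 2030: 226 days → £118000 × 1.2% × 226/365 = £876.7562
Pinegate Township, August 15 – November 23, 2030: 101 days → £118000 × 4.7% × 101/365 = £1534.6466
Sageford City, November 24 – December 31, 2030: 38 days → £118000 × 1.45% × 38/365 = £178.1315
Total = £2589.5342

£2589.53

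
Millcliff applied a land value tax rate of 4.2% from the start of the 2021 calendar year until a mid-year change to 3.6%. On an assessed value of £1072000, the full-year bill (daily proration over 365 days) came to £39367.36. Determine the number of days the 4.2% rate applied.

44 days

Let d = days at the first rate; then 365 − d days at the second rate.
£1072000 × [4.2%·d + 3.6%·(365−d)] / 365 = £39367.36
Solving gives d = 44, so the new rate took effect on 14 February 2021.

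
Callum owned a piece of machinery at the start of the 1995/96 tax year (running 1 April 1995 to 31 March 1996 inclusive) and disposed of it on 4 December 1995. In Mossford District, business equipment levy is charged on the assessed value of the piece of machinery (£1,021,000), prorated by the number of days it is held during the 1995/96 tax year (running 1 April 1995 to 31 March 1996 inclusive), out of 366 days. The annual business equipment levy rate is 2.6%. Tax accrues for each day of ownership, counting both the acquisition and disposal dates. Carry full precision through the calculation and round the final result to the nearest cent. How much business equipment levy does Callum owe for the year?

£17,987.45

Days held (1 April – 4 December 1995): 248 out of 366
Tax = £1,021,000 × 2.6% × 248/366 = £17,987.4536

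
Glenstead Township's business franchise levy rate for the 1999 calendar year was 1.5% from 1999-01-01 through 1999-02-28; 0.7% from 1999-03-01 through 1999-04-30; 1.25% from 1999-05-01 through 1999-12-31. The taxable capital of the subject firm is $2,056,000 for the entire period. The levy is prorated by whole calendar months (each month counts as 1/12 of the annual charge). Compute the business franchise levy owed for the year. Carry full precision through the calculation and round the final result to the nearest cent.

1999-01-01 to 1999-02-28: 2 months at 1.5% → $2,056,000 × 1.5% × 2/12 = $5,140.0000
1999-03-01 to 1999-04-30: 2 months at 0.7% → $2,056,000 × 0.7% × 2/12 = $2,398.6667
1999-05-01 to 1999-12-31: 8 months at 1.25% → $2,056,000 × 1.25% × 8/12 = $17,133.3333
Total = $24,672.0000

$24,672.00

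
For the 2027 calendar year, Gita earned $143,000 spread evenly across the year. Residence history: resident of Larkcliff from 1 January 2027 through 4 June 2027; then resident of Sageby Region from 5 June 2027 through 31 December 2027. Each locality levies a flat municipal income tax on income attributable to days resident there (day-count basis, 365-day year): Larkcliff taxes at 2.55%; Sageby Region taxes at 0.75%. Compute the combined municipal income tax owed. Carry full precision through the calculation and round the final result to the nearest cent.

$2,165.57

Larkcliff, 1 January – 4 June 2027: 155 days → $143,000 × 2.55% × 155/365 = $1,548.5137
Sageby Region, 5 June – 31 December 2027: 210 days → $143,000 × 0.75% × 210/365 = $617.0548
Total = $2,165.5685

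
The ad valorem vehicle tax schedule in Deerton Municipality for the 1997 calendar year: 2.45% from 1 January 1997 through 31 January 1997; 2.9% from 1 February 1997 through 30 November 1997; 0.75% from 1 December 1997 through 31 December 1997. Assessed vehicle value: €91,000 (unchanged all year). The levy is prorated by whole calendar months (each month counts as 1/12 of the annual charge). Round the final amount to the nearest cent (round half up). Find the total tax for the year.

1 January – 31 January 1997: 1 month at 2.45% → €91,000 × 2.45% × 1/12 = €185.7917
1 February – 30 November 1997: 10 months at 2.9% → €91,000 × 2.9% × 10/12 = €2,199.1667
1 December – 31 December 1997: 1 month at 0.75% → €91,000 × 0.75% × 1/12 = €56.8750
Total = €2,441.8333

€2,441.83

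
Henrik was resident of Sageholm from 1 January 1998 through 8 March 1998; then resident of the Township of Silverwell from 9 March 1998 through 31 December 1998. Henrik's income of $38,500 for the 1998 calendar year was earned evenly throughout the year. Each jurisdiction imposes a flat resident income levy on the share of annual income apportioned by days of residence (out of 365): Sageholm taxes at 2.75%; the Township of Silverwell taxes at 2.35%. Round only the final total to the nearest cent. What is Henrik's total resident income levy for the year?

Sageholm, 1 January – 8 March 1998: 67 days → $38,500 × 2.75% × 67/365 = $194.3459
The Township of Silverwell, 9 March – 31 December 1998: 298 days → $38,500 × 2.35% × 298/365 = $738.6726
Total = $933.0185

$933.02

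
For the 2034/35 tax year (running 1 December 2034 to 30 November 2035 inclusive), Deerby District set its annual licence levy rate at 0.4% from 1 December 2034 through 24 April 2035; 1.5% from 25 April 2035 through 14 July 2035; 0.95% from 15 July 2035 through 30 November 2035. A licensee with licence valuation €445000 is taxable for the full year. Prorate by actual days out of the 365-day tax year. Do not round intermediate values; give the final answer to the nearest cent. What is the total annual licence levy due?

1 December 2034 – 24 April 2035: 145 days at 0.4% → €445000 × 0.4% × 145/365 = €707.1233
25 April – 14 July 2035: 81 days at 1.5% → €445000 × 1.5% × 81/365 = €1481.3014
15 July – 30 November 2035: 139 days at 0.95% → €445000 × 0.95% × 139/365 = €1609.9247
Total = €3798.3493

€3798.35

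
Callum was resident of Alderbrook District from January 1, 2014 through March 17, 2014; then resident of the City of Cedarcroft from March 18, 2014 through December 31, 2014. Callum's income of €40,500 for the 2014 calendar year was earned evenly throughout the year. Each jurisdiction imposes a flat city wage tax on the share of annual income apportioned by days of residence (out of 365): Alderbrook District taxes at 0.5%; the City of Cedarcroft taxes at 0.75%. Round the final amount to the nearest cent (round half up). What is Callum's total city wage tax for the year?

€282.67

Alderbrook District, January 1 – March 17, 2014: 76 days → €40,500 × 0.5% × 76/365 = €42.1644
The City of Cedarcroft, March 18 – December 31, 2014: 289 days → €40,500 × 0.75% × 289/365 = €240.5034
Total = €282.6678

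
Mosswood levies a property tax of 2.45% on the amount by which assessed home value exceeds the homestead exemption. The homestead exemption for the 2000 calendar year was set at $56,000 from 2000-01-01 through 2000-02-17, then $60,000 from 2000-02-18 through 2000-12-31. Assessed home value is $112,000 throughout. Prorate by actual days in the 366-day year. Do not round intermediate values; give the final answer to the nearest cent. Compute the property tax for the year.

$1,286.85

2000-01-01 to 2000-02-17: 48 days, exemption $56,000 → ($112,000 − $56,000) × 2.45% × 48/366 = $179.9344
2000-02-18 to 2000-12-31: 318 days, exemption $60,000 → ($112,000 − $60,000) × 2.45% × 318/366 = $1,106.9180
Total = $1,286.8525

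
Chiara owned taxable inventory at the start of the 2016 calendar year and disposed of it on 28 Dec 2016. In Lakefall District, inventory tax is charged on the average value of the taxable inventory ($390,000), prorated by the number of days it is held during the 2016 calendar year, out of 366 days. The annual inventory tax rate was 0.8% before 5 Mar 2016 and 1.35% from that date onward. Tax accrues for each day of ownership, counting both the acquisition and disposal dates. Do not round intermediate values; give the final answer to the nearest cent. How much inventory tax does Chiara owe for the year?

1 Jan – 4 Mar 2016: 64 days at 0.8% → $390,000 × 0.8% × 64/366 = $545.5738
5 Mar – 28 Dec 2016: 299 days at 1.35% → $390,000 × 1.35% × 299/366 = $4,301.1885
Total = $4,846.7623

$4,846.76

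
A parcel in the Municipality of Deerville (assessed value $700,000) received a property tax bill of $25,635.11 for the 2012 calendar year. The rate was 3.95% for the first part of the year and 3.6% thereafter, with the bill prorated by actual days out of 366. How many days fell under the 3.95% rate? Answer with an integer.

Let d = days at the first rate; then 366 − d days at the second rate.
$700,000 × [3.95%·d + 3.6%·(366−d)] / 366 = $25,635.11
Solving gives d = 65, so the new rate took effect on 6 Mar 2012.

65 days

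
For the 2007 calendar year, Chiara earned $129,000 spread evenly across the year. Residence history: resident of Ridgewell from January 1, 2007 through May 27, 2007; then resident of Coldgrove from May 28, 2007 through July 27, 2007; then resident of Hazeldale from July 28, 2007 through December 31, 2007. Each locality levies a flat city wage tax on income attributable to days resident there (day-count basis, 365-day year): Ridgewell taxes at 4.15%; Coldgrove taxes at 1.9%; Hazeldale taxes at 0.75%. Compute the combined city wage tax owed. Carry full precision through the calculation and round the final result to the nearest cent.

$2,981.84

Ridgewell, January 1 – May 27, 2007: 147 days → $129,000 × 4.15% × 147/365 = $2,156.0671
Coldgrove, May 28 – July 27, 2007: 61 days → $129,000 × 1.9% × 61/365 = $409.6192
Hazeldale, July 28 – December 31, 2007: 157 days → $129,000 × 0.75% × 157/365 = $416.1575
Total = $2,981.8438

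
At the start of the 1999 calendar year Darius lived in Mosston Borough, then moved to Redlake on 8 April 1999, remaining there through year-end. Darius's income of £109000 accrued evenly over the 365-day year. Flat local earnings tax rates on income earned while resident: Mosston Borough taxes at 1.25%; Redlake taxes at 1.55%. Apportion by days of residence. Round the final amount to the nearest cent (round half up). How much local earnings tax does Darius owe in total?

Mosston Borough, 1 January – 7 April 1999: 97 days → £109000 × 1.25% × 97/365 = £362.0890
Redlake, 8 April – 31 December 1999: 268 days → £109000 × 1.55% × 268/365 = £1240.5096
Total = £1602.5986

£1602.60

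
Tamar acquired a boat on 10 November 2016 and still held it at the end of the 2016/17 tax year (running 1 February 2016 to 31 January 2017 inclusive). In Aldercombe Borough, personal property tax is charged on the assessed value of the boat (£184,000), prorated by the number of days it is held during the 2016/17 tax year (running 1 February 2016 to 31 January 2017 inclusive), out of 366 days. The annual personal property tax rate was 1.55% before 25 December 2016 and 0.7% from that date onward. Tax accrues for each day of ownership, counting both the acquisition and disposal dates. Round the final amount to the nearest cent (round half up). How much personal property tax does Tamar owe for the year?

10 November – 24 December 2016: 45 days at 1.55% → £184,000 × 1.55% × 45/366 = £350.6557
25 December 2016 – 31 January 2017: 38 days at 0.7% → £184,000 × 0.7% × 38/366 = £133.7268
Total = £484.3825

£484.38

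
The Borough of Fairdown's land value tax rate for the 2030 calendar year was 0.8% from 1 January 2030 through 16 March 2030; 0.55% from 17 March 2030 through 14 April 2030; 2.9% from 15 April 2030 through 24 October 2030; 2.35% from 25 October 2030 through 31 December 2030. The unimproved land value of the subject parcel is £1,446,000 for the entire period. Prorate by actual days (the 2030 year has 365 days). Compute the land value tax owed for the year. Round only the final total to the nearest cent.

£31,512.90

1 January – 16 March 2030: 75 days at 0.8% → £1,446,000 × 0.8% × 75/365 = £2,376.9863
17 March – 14 April 2030: 29 days at 0.55% → £1,446,000 × 0.55% × 29/365 = £631.8822
15 April – 24 October 2030: 193 days at 2.9% → £1,446,000 × 2.9% × 193/365 = £22,173.3205
25 October – 31 December 2030: 68 days at 2.35% → £1,446,000 × 2.35% × 68/365 = £6,330.7068
Total = £31,512.8959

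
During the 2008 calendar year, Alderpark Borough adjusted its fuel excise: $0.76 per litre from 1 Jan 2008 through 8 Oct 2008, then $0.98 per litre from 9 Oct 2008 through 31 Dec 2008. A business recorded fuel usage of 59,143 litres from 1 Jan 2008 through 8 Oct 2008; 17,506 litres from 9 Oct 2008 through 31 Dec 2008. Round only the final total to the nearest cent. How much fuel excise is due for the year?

1 Jan – 8 Oct 2008: 59,143 litres at $0.76/litre → $44948.68
9 Oct – 31 Dec 2008: 17,506 litres at $0.98/litre → $17155.88

$62104.56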